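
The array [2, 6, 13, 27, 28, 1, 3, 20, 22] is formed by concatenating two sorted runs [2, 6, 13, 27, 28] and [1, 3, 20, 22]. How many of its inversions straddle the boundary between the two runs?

13

Take each right-half value and tally the left-half values above it:
r = 1: 2, 6, 13, 27, 28 → 5
r = 3: 6, 13, 27, 28 → 4
r = 20: 27, 28 → 2
r = 22: 27, 28 → 2
Cross-inversions: 5 + 4 + 2 + 2 = 13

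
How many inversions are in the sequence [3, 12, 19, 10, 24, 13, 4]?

Inversion pairs (indices are 1-based):
(2,4): 12 > 10
(2,7): 12 > 4
(3,4): 19 > 10
(3,6): 19 > 13
(3,7): 19 > 4
(4,7): 10 > 4
(5,6): 24 > 13
(5,7): 24 > 4
(6,7): 13 > 4
That's 9 pairs.

9 out-of-order pairs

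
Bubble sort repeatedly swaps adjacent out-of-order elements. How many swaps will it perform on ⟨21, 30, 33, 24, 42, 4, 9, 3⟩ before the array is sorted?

The minimum number of adjacent swaps to sort an array equals its inversion count, since every such swap removes exactly one inversion.
Count inversions — for each element, later elements that are smaller:
21: 4, 9, 3 → 3
30: 24, 4, 9, 3 → 4
33: 24, 4, 9, 3 → 4
24: 4, 9, 3 → 3
42: 4, 9, 3 → 3
4: 3 → 1
9: 3 → 1
3: none → 0
Total inversions: 3 + 4 + 4 + 3 + 3 + 1 + 1 + 0 = 19

Swaps: 19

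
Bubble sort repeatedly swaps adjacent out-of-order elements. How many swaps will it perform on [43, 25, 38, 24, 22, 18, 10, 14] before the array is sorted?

26

Each adjacent swap fixes exactly one inversion, so the minimum swap count equals the number of inversions.
Count inversions — for each element, later elements that are smaller:
43: 25, 38, 24, 22, 18, 10, 14 → 7
25: 24, 22, 18, 10, 14 → 5
38: 24, 22, 18, 10, 14 → 5
24: 22, 18, 10, 14 → 4
22: 18, 10, 14 → 3
18: 10, 14 → 2
10: none → 0
14: none → 0
Total inversions: 7 + 5 + 5 + 4 + 3 + 2 + 0 + 0 = 26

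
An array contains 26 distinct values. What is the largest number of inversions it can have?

Inversions: 325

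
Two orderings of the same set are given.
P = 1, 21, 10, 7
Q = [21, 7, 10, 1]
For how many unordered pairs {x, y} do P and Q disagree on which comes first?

4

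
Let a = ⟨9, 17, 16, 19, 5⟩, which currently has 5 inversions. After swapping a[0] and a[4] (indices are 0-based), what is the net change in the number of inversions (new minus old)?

-1

Positions 0 and 4 hold 9 and 5; after swapping, the array is [5, 17, 16, 19, 9].
For each element, count later entries that are smaller:
5 → none → 0
17 → 16, 9 → 2
16 → 9 → 1
19 → 9 → 1
9 → none → 0
Sum: 0 + 2 + 1 + 1 + 0 = 4
Change: 4 − 5 = -1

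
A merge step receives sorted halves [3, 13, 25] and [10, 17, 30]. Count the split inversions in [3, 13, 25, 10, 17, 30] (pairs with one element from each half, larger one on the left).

For each element r of the right run, count left-run elements greater than r:
r = 10: 13, 25 → 2
r = 17: 25 → 1
r = 30: none → 0
Cross-inversions: 2 + 1 + 0 = 3

There are 3 cross-inversions.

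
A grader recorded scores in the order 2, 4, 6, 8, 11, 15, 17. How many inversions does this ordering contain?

Sweep left to right; for each value list the smaller values that follow it:
2 → none → 0
4 → none → 0
6 → none → 0
8 → none → 0
11 → none → 0
15 → none → 0
17 → none → 0
Sum: 0 + 0 + 0 + 0 + 0 + 0 + 0 = 0

Inversions: 0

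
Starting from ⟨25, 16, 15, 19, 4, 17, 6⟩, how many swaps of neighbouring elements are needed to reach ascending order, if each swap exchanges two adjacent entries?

15

The minimum number of adjacent swaps to sort an array equals its inversion count, since every such swap removes exactly one inversion.
Count inversions — for each element, later elements that are smaller:
25: 16, 15, 19, 4, 17, 6 → 6
16: 15, 4, 6 → 3
15: 4, 6 → 2
19: 4, 17, 6 → 3
4: none → 0
17: 6 → 1
6: none → 0
Total inversions: 6 + 3 + 2 + 3 + 0 + 1 + 0 = 15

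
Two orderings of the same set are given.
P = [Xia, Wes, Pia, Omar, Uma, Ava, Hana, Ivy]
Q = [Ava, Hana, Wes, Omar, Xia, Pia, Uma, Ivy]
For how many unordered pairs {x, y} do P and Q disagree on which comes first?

Assign each item its position (1..8) in the first ordering, then rewrite the second ordering as that position sequence:
positions: Xia→1, Wes→2, Pia→3, Omar→4, Uma→5, Ava→6, Hana→7, Ivy→8
second ordering as positions: [6, 7, 2, 4, 1, 3, 5, 8]
Discordant pairs = inversions in this position sequence.
6: 2, 4, 1, 3, 5 → 5
7: 2, 4, 1, 3, 5 → 5
2: 1 → 1
4: 1, 3 → 2
1: 0
3: 0
5: 0
8: 0
Total: 5 + 5 + 1 + 2 + 0 + 0 + 0 + 0 = 13

There are 13 disagreeing pairs.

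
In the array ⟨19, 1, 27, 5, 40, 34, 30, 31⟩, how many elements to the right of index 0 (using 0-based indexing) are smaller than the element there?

The element at index 0 is 19.
Elements after it: 1, 27, 5, 40, 34, 30, 31
Those smaller than 19: 1, 5

2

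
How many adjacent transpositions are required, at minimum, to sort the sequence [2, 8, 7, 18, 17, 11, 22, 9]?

8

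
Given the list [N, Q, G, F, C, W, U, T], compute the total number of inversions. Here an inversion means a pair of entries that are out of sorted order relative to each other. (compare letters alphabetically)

Element-by-element contributions:
N → G, F, C → 3
Q → G, F, C → 3
G → F, C → 2
F → C → 1
C → none → 0
W → U, T → 2
U → T → 1
T → none → 0
Sum: 3 + 3 + 2 + 1 + 0 + 2 + 1 + 0 = 12

There are 12 out-of-order pairs.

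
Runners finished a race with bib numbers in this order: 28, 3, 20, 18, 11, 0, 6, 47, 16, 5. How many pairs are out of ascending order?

27

Element-by-element contributions:
28 → 3, 20, 18, 11, 0, 6, 16, 5 → 8
3 → 0 → 1
20 → 18, 11, 0, 6, 16, 5 → 6
18 → 11, 0, 6, 16, 5 → 5
11 → 0, 6, 5 → 3
0 → none → 0
6 → 5 → 1
47 → 16, 5 → 2
16 → 5 → 1
5 → none → 0
Sum: 8 + 1 + 6 + 5 + 3 + 0 + 1 + 2 + 1 + 0 = 27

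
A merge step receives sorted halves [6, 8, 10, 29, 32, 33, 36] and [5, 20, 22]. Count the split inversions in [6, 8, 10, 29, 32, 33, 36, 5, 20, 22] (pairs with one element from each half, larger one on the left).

There are 15 split inversions.

Count, for every r in R, how many entries of L exceed r:
r = 5: 6, 8, 10, 29, 32, 33, 36 → 7
r = 20: 29, 32, 33, 36 → 4
r = 22: 29, 32, 33, 36 → 4
Cross-inversions: 7 + 4 + 4 = 15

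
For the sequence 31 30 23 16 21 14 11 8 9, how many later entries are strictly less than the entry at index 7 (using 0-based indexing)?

0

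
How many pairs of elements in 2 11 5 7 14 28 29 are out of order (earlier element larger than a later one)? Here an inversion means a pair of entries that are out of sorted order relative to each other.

2 inversions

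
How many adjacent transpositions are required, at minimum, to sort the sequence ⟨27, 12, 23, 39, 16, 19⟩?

Minimum adjacent swaps = number of inversions (each swap of adjacent out-of-order elements removes one inversion and no swap can remove more).
Count inversions — for each element, later elements that are smaller:
27: 12, 23, 16, 19 → 4
12: none → 0
23: 16, 19 → 2
39: 16, 19 → 2
16: none → 0
19: none → 0
Total inversions: 4 + 0 + 2 + 2 + 0 + 0 = 8

8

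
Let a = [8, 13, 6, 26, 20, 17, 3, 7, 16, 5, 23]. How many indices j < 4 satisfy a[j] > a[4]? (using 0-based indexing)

1

The element at index 4 is 20.
Elements before it: 8, 13, 6, 26
Those larger than 20: 26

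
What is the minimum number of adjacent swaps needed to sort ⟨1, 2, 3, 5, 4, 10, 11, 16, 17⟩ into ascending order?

Swaps: 1

Minimum adjacent swaps = number of inversions (each swap of adjacent out-of-order elements removes one inversion and no swap can remove more).
Count inversions — for each element, later elements that are smaller:
1: none → 0
2: none → 0
3: none → 0
5: 4 → 1
4: none → 0
10: none → 0
11: none → 0
16: none → 0
17: none → 0
Total inversions: 0 + 0 + 0 + 1 + 0 + 0 + 0 + 0 + 0 = 1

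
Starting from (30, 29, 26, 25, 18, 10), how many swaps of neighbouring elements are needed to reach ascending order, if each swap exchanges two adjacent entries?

15 adjacent swaps

Each adjacent swap fixes exactly one inversion, so the minimum swap count equals the number of inversions.
Count inversions — for each element, later elements that are smaller:
30: 29, 26, 25, 18, 10 → 5
29: 26, 25, 18, 10 → 4
26: 25, 18, 10 → 3
25: 18, 10 → 2
18: 10 → 1
10: none → 0
Total inversions: 5 + 4 + 3 + 2 + 1 + 0 = 15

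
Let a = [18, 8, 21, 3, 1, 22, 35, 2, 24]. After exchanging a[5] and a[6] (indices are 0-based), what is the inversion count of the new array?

Inversions: 16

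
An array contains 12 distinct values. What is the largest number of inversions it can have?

66

The maximum occurs when the array is in strictly decreasing order: every one of the C(12, 2) pairs is inverted.
C(12, 2) = 12·11/2 = 66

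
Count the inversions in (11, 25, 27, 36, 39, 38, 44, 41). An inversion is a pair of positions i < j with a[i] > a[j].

2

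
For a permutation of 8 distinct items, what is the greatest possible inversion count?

28 inversions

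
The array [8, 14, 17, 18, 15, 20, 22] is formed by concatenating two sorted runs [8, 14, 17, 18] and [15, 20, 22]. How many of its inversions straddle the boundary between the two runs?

For each element r of the right run, count left-run elements greater than r:
r = 15: 17, 18 → 2
r = 20: none → 0
r = 22: none → 0
Cross-inversions: 2 + 0 + 0 = 2

2 split inversions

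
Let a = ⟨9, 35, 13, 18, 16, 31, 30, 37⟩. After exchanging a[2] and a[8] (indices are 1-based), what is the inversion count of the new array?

8 inversions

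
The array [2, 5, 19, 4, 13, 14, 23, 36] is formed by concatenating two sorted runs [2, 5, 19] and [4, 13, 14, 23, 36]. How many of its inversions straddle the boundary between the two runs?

4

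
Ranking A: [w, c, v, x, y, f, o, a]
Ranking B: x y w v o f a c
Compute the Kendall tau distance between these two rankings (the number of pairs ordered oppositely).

11 discordant pairs

Assign each item its position (1..8) in the first ordering, then rewrite the second ordering as that position sequence:
positions: w→1, c→2, v→3, x→4, y→5, f→6, o→7, a→8
second ordering as positions: [4, 5, 1, 3, 7, 6, 8, 2]
Discordant pairs = inversions in this position sequence.
4: 1, 3, 2 → 3
5: 1, 3, 2 → 3
1: 0
3: 2 → 1
7: 6, 2 → 2
6: 2 → 1
8: 2 → 1
2: 0
Total: 3 + 3 + 0 + 1 + 2 + 1 + 1 + 0 = 11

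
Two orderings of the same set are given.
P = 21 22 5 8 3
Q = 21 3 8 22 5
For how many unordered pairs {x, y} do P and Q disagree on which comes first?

5 disagreeing pairs

Assign each item its position (1..5) in the first ordering, then rewrite the second ordering as that position sequence:
positions: 21→1, 22→2, 5→3, 8→4, 3→5
second ordering as positions: [1, 5, 4, 2, 3]
Discordant pairs = inversions in this position sequence.
1: 0
5: 4, 2, 3 → 3
4: 2, 3 → 2
2: 0
3: 0
Total: 0 + 3 + 2 + 0 + 0 = 5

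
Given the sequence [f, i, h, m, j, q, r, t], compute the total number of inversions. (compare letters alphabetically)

2 inversions

Sweep left to right; for each value list the smaller values that follow it:
f → none → 0
i → h → 1
h → none → 0
m → j → 1
j → none → 0
q → none → 0
r → none → 0
t → none → 0
Sum: 0 + 1 + 0 + 1 + 0 + 0 + 0 + 0 = 2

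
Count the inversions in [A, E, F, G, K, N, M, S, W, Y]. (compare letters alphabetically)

1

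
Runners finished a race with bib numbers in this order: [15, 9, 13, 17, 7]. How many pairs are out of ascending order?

6 out-of-order pairs

Count, for each position, how many later elements it exceeds:
15 → 9, 13, 7 → 3
9 → 7 → 1
13 → 7 → 1
17 → 7 → 1
7 → none → 0
Sum: 3 + 1 + 1 + 1 + 0 = 6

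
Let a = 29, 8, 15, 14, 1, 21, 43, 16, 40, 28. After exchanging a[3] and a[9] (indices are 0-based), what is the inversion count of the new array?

Positions 3 and 9 hold 14 and 28; after swapping, the array is [29, 8, 15, 28, 1, 21, 43, 16, 40, 14].
Sweep left to right; for each value list the smaller values that follow it:
29 → 8, 15, 28, 1, 21, 16, 14 → 7
8 → 1 → 1
15 → 1, 14 → 2
28 → 1, 21, 16, 14 → 4
1 → none → 0
21 → 16, 14 → 2
43 → 16, 40, 14 → 3
16 → 14 → 1
40 → 14 → 1
14 → none → 0
Sum: 7 + 1 + 2 + 4 + 0 + 2 + 3 + 1 + 1 + 0 = 21

Inversions: 21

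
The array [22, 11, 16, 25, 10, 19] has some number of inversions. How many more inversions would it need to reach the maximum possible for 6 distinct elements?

Maximum inversions for 6 distinct elements is C(6, 2) = 6·5/2 = 15.
Current inversions — for each element, count later smaller elements:
22: 4
11: 1
16: 1
25: 2
10: 0
19: 0
Current total: 4 + 1 + 1 + 2 + 0 + 0 = 8
Shortfall: 15 − 8 = 7

7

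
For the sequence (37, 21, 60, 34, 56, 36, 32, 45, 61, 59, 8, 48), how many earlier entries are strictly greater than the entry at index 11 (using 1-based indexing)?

The element at index 11 is 8.
Elements before it: 37, 21, 60, 34, 56, 36, 32, 45, 61, 59
Those larger than 8: 37, 21, 60, 34, 56, 36, 32, 45, 61, 59

10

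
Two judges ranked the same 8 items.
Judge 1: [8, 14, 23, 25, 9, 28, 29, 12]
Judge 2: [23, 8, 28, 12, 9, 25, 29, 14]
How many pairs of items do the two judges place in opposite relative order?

13 discordant pairs

Assign each item its position (1..8) in the first ordering, then rewrite the second ordering as that position sequence:
positions: 8→1, 14→2, 23→3, 25→4, 9→5, 28→6, 29→7, 12→8
second ordering as positions: [3, 1, 6, 8, 5, 4, 7, 2]
Discordant pairs = inversions in this position sequence.
3: 1, 2 → 2
1: 0
6: 5, 4, 2 → 3
8: 5, 4, 7, 2 → 4
5: 4, 2 → 2
4: 2 → 1
7: 2 → 1
2: 0
Total: 2 + 0 + 3 + 4 + 2 + 1 + 1 + 0 = 13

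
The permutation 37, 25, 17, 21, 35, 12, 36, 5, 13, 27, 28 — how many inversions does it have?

There are 31 out-of-order pairs.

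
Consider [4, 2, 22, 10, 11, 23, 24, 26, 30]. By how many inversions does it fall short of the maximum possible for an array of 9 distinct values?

Maximum inversions for 9 distinct elements is C(9, 2) = 9·8/2 = 36.
Current inversions — for each element, count later smaller elements:
4: 1
2: 0
22: 2
10: 0
11: 0
23: 0
24: 0
26: 0
30: 0
Current total: 1 + 0 + 2 + 0 + 0 + 0 + 0 + 0 + 0 = 3
Shortfall: 36 − 3 = 33

33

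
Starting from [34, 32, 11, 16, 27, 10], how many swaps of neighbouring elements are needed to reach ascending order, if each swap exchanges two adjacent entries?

12 adjacent swaps

The minimum number of adjacent swaps to sort an array equals its inversion count, since every such swap removes exactly one inversion.
Count inversions — for each element, later elements that are smaller:
34: 32, 11, 16, 27, 10 → 5
32: 11, 16, 27, 10 → 4
11: 10 → 1
16: 10 → 1
27: 10 → 1
10: none → 0
Total inversions: 5 + 4 + 1 + 1 + 1 + 0 = 12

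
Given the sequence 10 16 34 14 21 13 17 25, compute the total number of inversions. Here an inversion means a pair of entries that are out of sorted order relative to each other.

10 out-of-order pairs

Sweep left to right; for each value list the smaller values that follow it:
10: 0
16: 2
34: 5
14: 1
21: 2
13: 0
17: 0
25: 0
Sum: 0 + 2 + 5 + 1 + 2 + 0 + 0 + 0 = 10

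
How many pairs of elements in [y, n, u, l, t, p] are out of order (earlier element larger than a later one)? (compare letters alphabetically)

There are 10 inversions.

Inversion pairs (indices are 1-based):
(1,2): y > n
(1,3): y > u
(1,4): y > l
(1,5): y > t
(1,6): y > p
(2,4): n > l
(3,4): u > l
(3,5): u > t
(3,6): u > p
(5,6): t > p
That's 10 pairs.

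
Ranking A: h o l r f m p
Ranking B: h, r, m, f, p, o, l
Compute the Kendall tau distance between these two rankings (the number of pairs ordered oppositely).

There are 9 discordant pairs.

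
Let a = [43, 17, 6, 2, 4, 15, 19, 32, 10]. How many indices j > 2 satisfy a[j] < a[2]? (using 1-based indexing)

5 such elements

The element at index 2 is 17.
Elements after it: 6, 2, 4, 15, 19, 32, 10
Those smaller than 17: 6, 2, 4, 15, 10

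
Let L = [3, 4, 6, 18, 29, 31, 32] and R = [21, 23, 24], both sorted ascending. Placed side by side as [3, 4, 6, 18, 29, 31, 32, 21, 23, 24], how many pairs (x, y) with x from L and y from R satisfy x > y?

9

Take each right-half value and tally the left-half values above it:
r = 21: 29, 31, 32 → 3
r = 23: 29, 31, 32 → 3
r = 24: 29, 31, 32 → 3
Cross-inversions: 3 + 3 + 3 = 9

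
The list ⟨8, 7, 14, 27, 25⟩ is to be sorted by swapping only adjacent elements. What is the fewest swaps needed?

2

Each adjacent swap fixes exactly one inversion, so the minimum swap count equals the number of inversions.
Count inversions — for each element, later elements that are smaller:
8: 7 → 1
7: none → 0
14: none → 0
27: 25 → 1
25: none → 0
Total inversions: 1 + 0 + 0 + 1 + 0 = 2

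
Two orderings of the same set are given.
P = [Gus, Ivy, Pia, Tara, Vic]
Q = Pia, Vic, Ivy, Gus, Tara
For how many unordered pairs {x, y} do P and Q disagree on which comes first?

Assign each item its position (1..5) in the first ordering, then rewrite the second ordering as that position sequence:
positions: Gus→1, Ivy→2, Pia→3, Tara→4, Vic→5
second ordering as positions: [3, 5, 2, 1, 4]
Discordant pairs = inversions in this position sequence.
3: 2, 1 → 2
5: 2, 1, 4 → 3
2: 1 → 1
1: 0
4: 0
Total: 2 + 3 + 1 + 0 + 0 = 6

Disagreeing pairs: 6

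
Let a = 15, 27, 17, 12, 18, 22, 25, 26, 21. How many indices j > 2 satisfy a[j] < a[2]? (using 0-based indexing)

The element at index 2 is 17.
Elements after it: 12, 18, 22, 25, 26, 21
Those smaller than 17: 12

1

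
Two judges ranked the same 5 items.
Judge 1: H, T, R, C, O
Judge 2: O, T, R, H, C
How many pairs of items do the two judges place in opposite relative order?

6

Assign each item its position (1..5) in the first ordering, then rewrite the second ordering as that position sequence:
positions: H→1, T→2, R→3, C→4, O→5
second ordering as positions: [5, 2, 3, 1, 4]
Discordant pairs = inversions in this position sequence.
5: 2, 3, 1, 4 → 4
2: 1 → 1
3: 1 → 1
1: 0
4: 0
Total: 4 + 1 + 1 + 0 + 0 = 6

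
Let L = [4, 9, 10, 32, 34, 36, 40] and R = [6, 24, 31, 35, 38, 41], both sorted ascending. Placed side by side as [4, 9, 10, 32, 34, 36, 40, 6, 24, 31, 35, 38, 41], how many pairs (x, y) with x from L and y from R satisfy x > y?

There are 17 split inversions.

For each element r of the right run, count left-run elements greater than r:
r = 6: 9, 10, 32, 34, 36, 40 → 6
r = 24: 32, 34, 36, 40 → 4
r = 31: 32, 34, 36, 40 → 4
r = 35: 36, 40 → 2
r = 38: 40 → 1
r = 41: none → 0
Cross-inversions: 6 + 4 + 4 + 2 + 1 + 0 = 17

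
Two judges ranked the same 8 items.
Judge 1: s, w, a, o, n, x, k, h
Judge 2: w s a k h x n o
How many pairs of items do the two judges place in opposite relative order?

10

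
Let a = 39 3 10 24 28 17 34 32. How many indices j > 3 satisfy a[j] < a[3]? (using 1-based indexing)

0

The element at index 3 is 10.
Elements after it: 24, 28, 17, 34, 32
None of them are smaller than 10.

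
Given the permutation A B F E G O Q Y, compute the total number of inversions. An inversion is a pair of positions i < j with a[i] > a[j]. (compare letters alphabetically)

1

For each element, count later entries that are smaller:
A → none → 0
B → none → 0
F → E → 1
E → none → 0
G → none → 0
O → none → 0
Q → none → 0
Y → none → 0
Sum: 0 + 0 + 1 + 0 + 0 + 0 + 0 + 0 = 1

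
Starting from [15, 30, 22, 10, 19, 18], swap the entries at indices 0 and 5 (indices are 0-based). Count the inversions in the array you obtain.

Positions 0 and 5 hold 15 and 18; after swapping, the array is [18, 30, 22, 10, 19, 15].
Sweep left to right; for each value list the smaller values that follow it:
18: 2
30: 4
22: 3
10: 0
19: 1
15: 0
Sum: 2 + 4 + 3 + 0 + 1 + 0 = 10

10 inversions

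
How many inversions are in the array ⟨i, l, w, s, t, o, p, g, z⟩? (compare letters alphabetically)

15

Count, for each position, how many later elements it exceeds:
i: 1
l: 1
w: 5
s: 3
t: 3
o: 1
p: 1
g: 0
z: 0
Sum: 1 + 1 + 5 + 3 + 3 + 1 + 1 + 0 + 0 = 15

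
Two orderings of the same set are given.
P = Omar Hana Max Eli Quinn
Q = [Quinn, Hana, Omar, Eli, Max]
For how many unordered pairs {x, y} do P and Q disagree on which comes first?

There are 6 disagreeing pairs.

Assign each item its position (1..5) in the first ordering, then rewrite the second ordering as that position sequence:
positions: Omar→1, Hana→2, Max→3, Eli→4, Quinn→5
second ordering as positions: [5, 2, 1, 4, 3]
Discordant pairs = inversions in this position sequence.
5: 2, 1, 4, 3 → 4
2: 1 → 1
1: 0
4: 3 → 1
3: 0
Total: 4 + 1 + 0 + 1 + 0 = 6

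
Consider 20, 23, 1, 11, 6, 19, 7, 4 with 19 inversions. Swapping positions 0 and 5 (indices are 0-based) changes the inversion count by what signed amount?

-1

Positions 0 and 5 hold 20 and 19; after swapping, the array is [19, 23, 1, 11, 6, 20, 7, 4].
For each element, count later entries that are smaller:
19: 5
23: 6
1: 0
11: 3
6: 1
20: 2
7: 1
4: 0
Sum: 5 + 6 + 0 + 3 + 1 + 2 + 1 + 0 = 18
Change: 18 − 19 = -1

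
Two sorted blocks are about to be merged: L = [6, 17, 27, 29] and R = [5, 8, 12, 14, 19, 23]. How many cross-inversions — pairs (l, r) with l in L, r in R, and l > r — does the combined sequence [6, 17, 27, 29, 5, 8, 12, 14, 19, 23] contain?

17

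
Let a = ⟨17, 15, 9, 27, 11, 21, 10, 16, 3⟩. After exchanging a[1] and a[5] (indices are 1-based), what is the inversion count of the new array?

20

Positions 1 and 5 hold 17 and 11; after swapping, the array is [11, 15, 9, 27, 17, 21, 10, 16, 3].
For each element, count later entries that are smaller:
11 → 9, 10, 3 → 3
15 → 9, 10, 3 → 3
9 → 3 → 1
27 → 17, 21, 10, 16, 3 → 5
17 → 10, 16, 3 → 3
21 → 10, 16, 3 → 3
10 → 3 → 1
16 → 3 → 1
3 → none → 0
Sum: 3 + 3 + 1 + 5 + 3 + 3 + 1 + 1 + 0 = 20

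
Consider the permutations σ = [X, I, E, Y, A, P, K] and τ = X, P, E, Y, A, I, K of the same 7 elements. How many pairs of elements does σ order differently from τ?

7

Assign each item its position (1..7) in the first ordering, then rewrite the second ordering as that position sequence:
positions: X→1, I→2, E→3, Y→4, A→5, P→6, K→7
second ordering as positions: [1, 6, 3, 4, 5, 2, 7]
Discordant pairs = inversions in this position sequence.
1: 0
6: 3, 4, 5, 2 → 4
3: 2 → 1
4: 2 → 1
5: 2 → 1
2: 0
7: 0
Total: 0 + 4 + 1 + 1 + 1 + 0 + 0 = 7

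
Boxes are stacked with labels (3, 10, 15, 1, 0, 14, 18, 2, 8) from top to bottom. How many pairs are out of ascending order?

17 inversions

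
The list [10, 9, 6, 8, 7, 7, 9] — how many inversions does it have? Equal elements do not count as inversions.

Inversions: 12

Count, for each position, how many later elements it exceeds:
10: 6
9: 4
6: 0
8: 2
7: 0
7: 0
9: 0
Sum: 6 + 4 + 0 + 2 + 0 + 0 + 0 = 12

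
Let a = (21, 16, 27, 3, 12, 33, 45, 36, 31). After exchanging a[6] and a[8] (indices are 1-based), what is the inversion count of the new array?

There are 12 inversions.

Positions 6 and 8 hold 33 and 36; after swapping, the array is [21, 16, 27, 3, 12, 36, 45, 33, 31].
Count, for each position, how many later elements it exceeds:
21 → 16, 3, 12 → 3
16 → 3, 12 → 2
27 → 3, 12 → 2
3 → none → 0
12 → none → 0
36 → 33, 31 → 2
45 → 33, 31 → 2
33 → 31 → 1
31 → none → 0
Sum: 3 + 2 + 2 + 0 + 0 + 2 + 2 + 1 + 0 = 12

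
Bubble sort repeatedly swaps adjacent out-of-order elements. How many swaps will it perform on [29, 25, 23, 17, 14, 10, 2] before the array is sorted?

21 adjacent swaps

The minimum number of adjacent swaps to sort an array equals its inversion count, since every such swap removes exactly one inversion.
Count inversions — for each element, later elements that are smaller:
29: 25, 23, 17, 14, 10, 2 → 6
25: 23, 17, 14, 10, 2 → 5
23: 17, 14, 10, 2 → 4
17: 14, 10, 2 → 3
14: 10, 2 → 2
10: 2 → 1
2: none → 0
Total inversions: 6 + 5 + 4 + 3 + 2 + 1 + 0 = 21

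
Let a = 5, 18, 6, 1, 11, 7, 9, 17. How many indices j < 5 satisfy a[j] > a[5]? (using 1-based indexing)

1

The element at index 5 is 11.
Elements before it: 5, 18, 6, 1
Those larger than 11: 18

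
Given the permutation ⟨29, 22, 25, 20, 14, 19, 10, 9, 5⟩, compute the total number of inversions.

34

For each element, count later entries that are smaller:
29 → 22, 25, 20, 14, 19, 10, 9, 5 → 8
22 → 20, 14, 19, 10, 9, 5 → 6
25 → 20, 14, 19, 10, 9, 5 → 6
20 → 14, 19, 10, 9, 5 → 5
14 → 10, 9, 5 → 3
19 → 10, 9, 5 → 3
10 → 9, 5 → 2
9 → 5 → 1
5 → none → 0
Sum: 8 + 6 + 6 + 5 + 3 + 3 + 2 + 1 + 0 = 34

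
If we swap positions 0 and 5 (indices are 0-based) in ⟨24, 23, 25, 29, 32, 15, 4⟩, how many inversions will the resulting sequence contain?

There are 9 inversions.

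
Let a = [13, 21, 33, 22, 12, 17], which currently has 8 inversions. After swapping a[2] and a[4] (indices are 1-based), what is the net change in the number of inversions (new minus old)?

+1

Positions 2 and 4 hold 21 and 22; after swapping, the array is [13, 22, 33, 21, 12, 17].
Sweep left to right; for each value list the smaller values that follow it:
13: 1
22: 3
33: 3
21: 2
12: 0
17: 0
Sum: 1 + 3 + 3 + 2 + 0 + 0 = 9
Change: 9 − 8 = +1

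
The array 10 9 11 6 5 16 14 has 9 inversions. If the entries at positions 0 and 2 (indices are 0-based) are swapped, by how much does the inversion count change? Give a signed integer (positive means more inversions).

+1

Positions 0 and 2 hold 10 and 11; after swapping, the array is [11, 9, 10, 6, 5, 16, 14].
Count, for each position, how many later elements it exceeds:
11: 4
9: 2
10: 2
6: 1
5: 0
16: 1
14: 0
Sum: 4 + 2 + 2 + 1 + 0 + 1 + 0 = 10
Change: 10 − 9 = +1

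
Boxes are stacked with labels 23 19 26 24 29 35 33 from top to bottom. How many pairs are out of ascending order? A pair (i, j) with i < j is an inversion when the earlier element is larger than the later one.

Inversion pairs (indices are 0-based):
(0,1): 23 > 19
(2,3): 26 > 24
(5,6): 35 > 33
That's 3 pairs.

There are 3 inversions.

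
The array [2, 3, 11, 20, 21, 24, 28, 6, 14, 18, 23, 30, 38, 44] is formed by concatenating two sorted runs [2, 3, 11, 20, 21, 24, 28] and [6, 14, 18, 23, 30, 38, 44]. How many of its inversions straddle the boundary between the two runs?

15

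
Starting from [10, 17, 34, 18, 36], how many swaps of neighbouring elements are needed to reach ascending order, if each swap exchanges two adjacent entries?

1 swap

The minimum number of adjacent swaps to sort an array equals its inversion count, since every such swap removes exactly one inversion.
Count inversions — for each element, later elements that are smaller:
10: none → 0
17: none → 0
34: 18 → 1
18: none → 0
36: none → 0
Total inversions: 0 + 0 + 1 + 0 + 0 = 1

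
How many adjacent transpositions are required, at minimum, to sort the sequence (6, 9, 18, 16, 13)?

3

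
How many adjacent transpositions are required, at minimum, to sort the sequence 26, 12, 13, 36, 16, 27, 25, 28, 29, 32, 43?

Minimum adjacent swaps = number of inversions (each swap of adjacent out-of-order elements removes one inversion and no swap can remove more).
Count inversions — for each element, later elements that are smaller:
26: 12, 13, 16, 25 → 4
12: none → 0
13: none → 0
36: 16, 27, 25, 28, 29, 32 → 6
16: none → 0
27: 25 → 1
25: none → 0
28: none → 0
29: none → 0
32: none → 0
43: none → 0
Total inversions: 4 + 0 + 0 + 6 + 0 + 1 + 0 + 0 + 0 + 0 + 0 = 11

There are 11 swaps.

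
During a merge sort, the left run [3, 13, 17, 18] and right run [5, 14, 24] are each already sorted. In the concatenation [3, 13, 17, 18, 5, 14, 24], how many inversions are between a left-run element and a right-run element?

Count, for every r in R, how many entries of L exceed r:
r = 5: 13, 17, 18 → 3
r = 14: 17, 18 → 2
r = 24: none → 0
Cross-inversions: 3 + 2 + 0 = 5

5 cross-inversions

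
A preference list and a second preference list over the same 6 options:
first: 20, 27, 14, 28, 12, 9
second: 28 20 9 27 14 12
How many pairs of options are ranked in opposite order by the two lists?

6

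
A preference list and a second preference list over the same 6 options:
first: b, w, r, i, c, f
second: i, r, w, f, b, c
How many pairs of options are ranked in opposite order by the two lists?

Assign each item its position (1..6) in the first ordering, then rewrite the second ordering as that position sequence:
positions: b→1, w→2, r→3, i→4, c→5, f→6
second ordering as positions: [4, 3, 2, 6, 1, 5]
Discordant pairs = inversions in this position sequence.
4: 3, 2, 1 → 3
3: 2, 1 → 2
2: 1 → 1
6: 1, 5 → 2
1: 0
5: 0
Total: 3 + 2 + 1 + 2 + 0 + 0 = 8

8 pairs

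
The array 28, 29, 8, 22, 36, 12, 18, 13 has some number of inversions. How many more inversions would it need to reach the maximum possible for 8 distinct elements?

11 inversions short

Maximum inversions for 8 distinct elements is C(8, 2) = 8·7/2 = 28.
Current inversions — for each element, count later smaller elements:
28: 5
29: 5
8: 0
22: 3
36: 3
12: 0
18: 1
13: 0
Current total: 5 + 5 + 0 + 3 + 3 + 0 + 1 + 0 = 17
Shortfall: 28 − 17 = 11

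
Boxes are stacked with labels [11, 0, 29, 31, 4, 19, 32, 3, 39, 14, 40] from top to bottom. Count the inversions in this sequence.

For each element, count later entries that are smaller:
11 → 0, 4, 3 → 3
0 → none → 0
29 → 4, 19, 3, 14 → 4
31 → 4, 19, 3, 14 → 4
4 → 3 → 1
19 → 3, 14 → 2
32 → 3, 14 → 2
3 → none → 0
39 → 14 → 1
14 → none → 0
40 → none → 0
Sum: 3 + 0 + 4 + 4 + 1 + 2 + 2 + 0 + 1 + 0 + 0 = 17

Out-of-order pairs: 17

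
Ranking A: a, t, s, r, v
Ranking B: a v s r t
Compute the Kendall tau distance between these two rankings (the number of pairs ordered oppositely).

5

Assign each item its position (1..5) in the first ordering, then rewrite the second ordering as that position sequence:
positions: a→1, t→2, s→3, r→4, v→5
second ordering as positions: [1, 5, 3, 4, 2]
Discordant pairs = inversions in this position sequence.
1: 0
5: 3, 4, 2 → 3
3: 2 → 1
4: 2 → 1
2: 0
Total: 0 + 3 + 1 + 1 + 0 = 5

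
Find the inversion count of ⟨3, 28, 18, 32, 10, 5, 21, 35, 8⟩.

16

Element-by-element contributions:
3 → none → 0
28 → 18, 10, 5, 21, 8 → 5
18 → 10, 5, 8 → 3
32 → 10, 5, 21, 8 → 4
10 → 5, 8 → 2
5 → none → 0
21 → 8 → 1
35 → 8 → 1
8 → none → 0
Sum: 0 + 5 + 3 + 4 + 2 + 0 + 1 + 1 + 0 = 16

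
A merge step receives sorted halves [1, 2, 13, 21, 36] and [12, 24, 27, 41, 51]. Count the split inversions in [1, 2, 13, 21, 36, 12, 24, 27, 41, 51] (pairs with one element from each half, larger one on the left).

Take each right-half value and tally the left-half values above it:
r = 12: 13, 21, 36 → 3
r = 24: 36 → 1
r = 27: 36 → 1
r = 41: none → 0
r = 51: none → 0
Cross-inversions: 3 + 1 + 1 + 0 + 0 = 5

5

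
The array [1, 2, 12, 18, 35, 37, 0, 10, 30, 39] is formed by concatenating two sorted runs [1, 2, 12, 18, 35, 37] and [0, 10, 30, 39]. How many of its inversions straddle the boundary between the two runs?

12 cross-inversions

For each element r of the right run, count left-run elements greater than r:
r = 0: 1, 2, 12, 18, 35, 37 → 6
r = 10: 12, 18, 35, 37 → 4
r = 30: 35, 37 → 2
r = 39: none → 0
Cross-inversions: 6 + 4 + 2 + 0 = 12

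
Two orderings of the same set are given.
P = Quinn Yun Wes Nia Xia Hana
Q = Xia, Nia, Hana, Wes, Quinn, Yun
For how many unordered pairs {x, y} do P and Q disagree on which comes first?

Assign each item its position (1..6) in the first ordering, then rewrite the second ordering as that position sequence:
positions: Quinn→1, Yun→2, Wes→3, Nia→4, Xia→5, Hana→6
second ordering as positions: [5, 4, 6, 3, 1, 2]
Discordant pairs = inversions in this position sequence.
5: 4, 3, 1, 2 → 4
4: 3, 1, 2 → 3
6: 3, 1, 2 → 3
3: 1, 2 → 2
1: 0
2: 0
Total: 4 + 3 + 3 + 2 + 0 + 0 = 12

12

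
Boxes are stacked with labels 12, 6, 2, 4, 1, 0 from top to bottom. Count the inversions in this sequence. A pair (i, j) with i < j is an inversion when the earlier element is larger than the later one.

Sweep left to right; for each value list the smaller values that follow it:
12 → 6, 2, 4, 1, 0 → 5
6 → 2, 4, 1, 0 → 4
2 → 1, 0 → 2
4 → 1, 0 → 2
1 → 0 → 1
0 → none → 0
Sum: 5 + 4 + 2 + 2 + 1 + 0 = 14

14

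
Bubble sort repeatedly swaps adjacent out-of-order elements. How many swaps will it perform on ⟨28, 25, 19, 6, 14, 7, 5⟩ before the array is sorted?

Minimum adjacent swaps = number of inversions (each swap of adjacent out-of-order elements removes one inversion and no swap can remove more).
Count inversions — for each element, later elements that are smaller:
28: 25, 19, 6, 14, 7, 5 → 6
25: 19, 6, 14, 7, 5 → 5
19: 6, 14, 7, 5 → 4
6: 5 → 1
14: 7, 5 → 2
7: 5 → 1
5: none → 0
Total inversions: 6 + 5 + 4 + 1 + 2 + 1 + 0 = 19

19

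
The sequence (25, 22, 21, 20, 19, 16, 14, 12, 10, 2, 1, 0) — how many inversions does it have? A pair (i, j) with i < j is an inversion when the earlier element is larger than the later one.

66 inversions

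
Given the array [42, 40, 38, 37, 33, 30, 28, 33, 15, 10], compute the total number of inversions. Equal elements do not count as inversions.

42

Count, for each position, how many later elements it exceeds:
42: 9
40: 8
38: 7
37: 6
33: 4
30: 3
28: 2
33: 2
15: 1
10: 0
Sum: 9 + 8 + 7 + 6 + 4 + 3 + 2 + 2 + 1 + 0 = 42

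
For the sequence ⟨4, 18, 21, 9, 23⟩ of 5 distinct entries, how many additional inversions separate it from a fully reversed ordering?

Maximum inversions for 5 distinct elements is C(5, 2) = 5·4/2 = 10.
Current inversions — for each element, count later smaller elements:
4: 0
18: 1
21: 1
9: 0
23: 0
Current total: 0 + 1 + 1 + 0 + 0 = 2
Shortfall: 10 − 2 = 8

8 inversions short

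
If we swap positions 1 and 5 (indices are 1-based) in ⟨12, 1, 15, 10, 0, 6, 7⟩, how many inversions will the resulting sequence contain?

Positions 1 and 5 hold 12 and 0; after swapping, the array is [0, 1, 15, 10, 12, 6, 7].
Count, for each position, how many later elements it exceeds:
0 → none → 0
1 → none → 0
15 → 10, 12, 6, 7 → 4
10 → 6, 7 → 2
12 → 6, 7 → 2
6 → none → 0
7 → none → 0
Sum: 0 + 0 + 4 + 2 + 2 + 0 + 0 = 8

8 inversions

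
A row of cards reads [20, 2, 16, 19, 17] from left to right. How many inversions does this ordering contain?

Inversion pairs (indices are 1-based):
(1,2): 20 > 2
(1,3): 20 > 16
(1,4): 20 > 19
(1,5): 20 > 17
(4,5): 19 > 17
That's 5 pairs.

5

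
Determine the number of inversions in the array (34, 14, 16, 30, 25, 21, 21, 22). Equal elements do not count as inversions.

14 inversions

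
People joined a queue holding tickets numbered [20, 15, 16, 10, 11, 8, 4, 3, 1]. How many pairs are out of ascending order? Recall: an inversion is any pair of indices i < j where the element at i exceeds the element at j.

Count, for each position, how many later elements it exceeds:
20: 8
15: 6
16: 6
10: 4
11: 4
8: 3
4: 2
3: 1
1: 0
Sum: 8 + 6 + 6 + 4 + 4 + 3 + 2 + 1 + 0 = 34

34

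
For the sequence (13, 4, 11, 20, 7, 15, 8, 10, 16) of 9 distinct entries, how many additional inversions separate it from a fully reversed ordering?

21

Maximum inversions for 9 distinct elements is C(9, 2) = 9·8/2 = 36.
Current inversions — for each element, count later smaller elements:
13: 5
4: 0
11: 3
20: 5
7: 0
15: 2
8: 0
10: 0
16: 0
Current total: 5 + 0 + 3 + 5 + 0 + 2 + 0 + 0 + 0 = 15
Shortfall: 36 − 15 = 21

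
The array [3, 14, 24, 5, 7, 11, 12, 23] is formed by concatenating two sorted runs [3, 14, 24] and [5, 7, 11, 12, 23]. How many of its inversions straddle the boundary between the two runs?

Count, for every r in R, how many entries of L exceed r:
r = 5: 14, 24 → 2
r = 7: 14, 24 → 2
r = 11: 14, 24 → 2
r = 12: 14, 24 → 2
r = 23: 24 → 1
Cross-inversions: 2 + 2 + 2 + 2 + 1 = 9

9 cross-inversions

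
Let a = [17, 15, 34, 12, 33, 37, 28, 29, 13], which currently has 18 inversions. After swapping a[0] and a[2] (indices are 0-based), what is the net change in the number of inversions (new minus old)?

Positions 0 and 2 hold 17 and 34; after swapping, the array is [34, 15, 17, 12, 33, 37, 28, 29, 13].
Element-by-element contributions:
34: 7
15: 2
17: 2
12: 0
33: 3
37: 3
28: 1
29: 1
13: 0
Sum: 7 + 2 + 2 + 0 + 3 + 3 + 1 + 1 + 0 = 19
Change: 19 − 18 = +1

+1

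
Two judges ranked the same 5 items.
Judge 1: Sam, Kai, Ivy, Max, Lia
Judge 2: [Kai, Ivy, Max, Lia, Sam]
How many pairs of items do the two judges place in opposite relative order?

There are 4 discordant pairs.

Assign each item its position (1..5) in the first ordering, then rewrite the second ordering as that position sequence:
positions: Sam→1, Kai→2, Ivy→3, Max→4, Lia→5
second ordering as positions: [2, 3, 4, 5, 1]
Discordant pairs = inversions in this position sequence.
2: 1 → 1
3: 1 → 1
4: 1 → 1
5: 1 → 1
1: 0
Total: 1 + 1 + 1 + 1 + 0 = 4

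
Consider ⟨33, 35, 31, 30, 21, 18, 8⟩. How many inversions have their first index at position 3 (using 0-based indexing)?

The element at index 3 is 30.
Elements after it: 21, 18, 8
Those smaller than 30: 21, 18, 8

3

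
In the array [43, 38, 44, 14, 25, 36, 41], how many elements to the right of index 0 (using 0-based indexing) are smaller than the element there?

5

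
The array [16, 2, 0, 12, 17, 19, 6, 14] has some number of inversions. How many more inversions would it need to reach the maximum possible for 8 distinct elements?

17

Maximum inversions for 8 distinct elements is C(8, 2) = 8·7/2 = 28.
Current inversions — for each element, count later smaller elements:
16: 5
2: 1
0: 0
12: 1
17: 2
19: 2
6: 0
14: 0
Current total: 5 + 1 + 0 + 1 + 2 + 2 + 0 + 0 = 11
Shortfall: 28 − 11 = 17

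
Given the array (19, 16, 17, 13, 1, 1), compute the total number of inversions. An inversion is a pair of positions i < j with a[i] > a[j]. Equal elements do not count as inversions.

Out-of-order pairs: 13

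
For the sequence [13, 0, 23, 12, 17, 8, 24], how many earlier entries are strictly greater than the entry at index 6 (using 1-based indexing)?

4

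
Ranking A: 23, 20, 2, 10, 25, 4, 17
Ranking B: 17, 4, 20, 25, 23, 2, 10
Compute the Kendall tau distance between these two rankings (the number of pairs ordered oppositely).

15

Assign each item its position (1..7) in the first ordering, then rewrite the second ordering as that position sequence:
positions: 23→1, 20→2, 2→3, 10→4, 25→5, 4→6, 17→7
second ordering as positions: [7, 6, 2, 5, 1, 3, 4]
Discordant pairs = inversions in this position sequence.
7: 6, 2, 5, 1, 3, 4 → 6
6: 2, 5, 1, 3, 4 → 5
2: 1 → 1
5: 1, 3, 4 → 3
1: 0
3: 0
4: 0
Total: 6 + 5 + 1 + 3 + 0 + 0 + 0 = 15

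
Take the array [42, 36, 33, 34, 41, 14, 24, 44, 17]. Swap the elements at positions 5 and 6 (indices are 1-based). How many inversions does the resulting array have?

There are 22 inversions.

Positions 5 and 6 hold 41 and 14; after swapping, the array is [42, 36, 33, 34, 14, 41, 24, 44, 17].
Sweep left to right; for each value list the smaller values that follow it:
42: 7
36: 5
33: 3
34: 3
14: 0
41: 2
24: 1
44: 1
17: 0
Sum: 7 + 5 + 3 + 3 + 0 + 2 + 1 + 1 + 0 = 22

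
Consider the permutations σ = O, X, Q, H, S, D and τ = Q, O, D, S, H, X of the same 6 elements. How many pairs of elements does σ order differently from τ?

There are 8 discordant pairs.

Assign each item its position (1..6) in the first ordering, then rewrite the second ordering as that position sequence:
positions: O→1, X→2, Q→3, H→4, S→5, D→6
second ordering as positions: [3, 1, 6, 5, 4, 2]
Discordant pairs = inversions in this position sequence.
3: 1, 2 → 2
1: 0
6: 5, 4, 2 → 3
5: 4, 2 → 2
4: 2 → 1
2: 0
Total: 2 + 0 + 3 + 2 + 1 + 0 = 8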